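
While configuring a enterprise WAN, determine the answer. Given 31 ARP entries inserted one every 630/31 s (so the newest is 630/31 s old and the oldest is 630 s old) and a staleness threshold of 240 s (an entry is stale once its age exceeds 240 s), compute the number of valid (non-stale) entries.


Ages are k * 630/31 s for k = 1..31 (spacing = 20.3226 s).
Entry k is valid iff k * 630/31 <= 240 iff k <= 31 * 240 / 630 = 11.8095
n_valid = floor(11.8095) = 11
(n_stale = 31 - 11 = 20)

11


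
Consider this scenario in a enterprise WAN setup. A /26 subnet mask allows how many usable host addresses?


Given: subnet mask /26
Host bits = 32 - 26 = 6
Total addresses = 2^6 = 64
Usable hosts = 64 - 2 (network + broadcast) = 62

62


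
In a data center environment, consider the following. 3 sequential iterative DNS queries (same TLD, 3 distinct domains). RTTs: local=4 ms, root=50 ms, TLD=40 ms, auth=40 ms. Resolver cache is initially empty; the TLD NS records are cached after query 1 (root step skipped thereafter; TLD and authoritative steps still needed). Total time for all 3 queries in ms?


Lookup 1 (cold cache): local + root + TLD + auth = 4 + 50 + 40 + 40 = 134 ms
Lookups 2..3 (TLD NS cached -> skip root; new domain -> still ask TLD and auth): local + TLD + auth = 4 + 40 + 40 = 84 ms each
Remaining 2 lookups: 2 * 84 = 168 ms
Total = 134 + 168 = 302 ms

302


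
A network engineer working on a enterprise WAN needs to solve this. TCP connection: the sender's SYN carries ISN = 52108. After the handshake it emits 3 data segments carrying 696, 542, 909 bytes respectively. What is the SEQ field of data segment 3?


The SYN occupies sequence number ISN = 52108, so the first data byte is ISN + 1 = 52109.
SEQ of data segment i = (ISN + 1) + sum of payload sizes of segments 1..i-1.
Segment 1: SEQ = 52109, payload = 696 bytes
Segment 2: SEQ = 52805, payload = 542 bytes
Segment 3: SEQ = 53347, payload = 909 bytes
SEQ of segment 3 = 52109 + 696 + 542 = 53347

53347


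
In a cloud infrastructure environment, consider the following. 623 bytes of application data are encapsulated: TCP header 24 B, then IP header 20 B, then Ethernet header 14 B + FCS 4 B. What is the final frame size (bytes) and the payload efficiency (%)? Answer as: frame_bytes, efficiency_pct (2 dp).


TCP segment = 623 + 24 = 647 B
IP packet = 647 + 20 = 667 B
Ethernet frame = 667 + 14 + 4 = 685 B
Efficiency = app / frame = 623 / 685 = 0.909489 = 90.9489% -> 90.95% (2 dp)

685, 90.95


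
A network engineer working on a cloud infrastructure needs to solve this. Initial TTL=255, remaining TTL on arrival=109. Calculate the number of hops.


Given: initial TTL = 255, received TTL = 109
Hops = initial TTL - received TTL
Hops = 255 - 109 = 146

146


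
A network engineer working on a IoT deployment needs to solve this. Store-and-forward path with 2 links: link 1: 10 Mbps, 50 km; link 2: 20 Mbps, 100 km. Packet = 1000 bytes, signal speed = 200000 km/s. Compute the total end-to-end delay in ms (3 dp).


Packet = 1000 bytes = 8000 bits. Store-and-forward: sum (t_trans + t_prop) per link.
Link 1: t_trans = 8000/(10*10^6) s = 0.8000 ms; t_prop = 50/200000 s = 0.2500 ms; subtotal = 1.0500 ms
Link 2: t_trans = 8000/(20*10^6) s = 0.4000 ms; t_prop = 100/200000 s = 0.5000 ms; subtotal = 0.9000 ms
End-to-end = 1.0500 + 0.9000 = 1.9500 ms -> 1.950 ms (3 dp)

1.950


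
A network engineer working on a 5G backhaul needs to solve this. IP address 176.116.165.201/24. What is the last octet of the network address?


Given: IP = 176.116.165.201, prefix = /24
Subnet mask = 255.255.255.0
Last octet of IP: 201
Last octet of mask: 0
Network last octet = 201 AND 0 = 0

0


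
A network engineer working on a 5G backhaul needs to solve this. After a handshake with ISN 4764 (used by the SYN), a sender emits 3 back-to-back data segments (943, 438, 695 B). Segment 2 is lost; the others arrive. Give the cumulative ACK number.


SYN uses sequence number 4764; first data byte = ISN + 1 = 4765.
Segment 1: SEQ = 4765, len = 943 B, covers [4765, 5707]
Segment 2: SEQ = 5708, len = 438 B, covers [5708, 6145] [LOST]
Segment 3: SEQ = 6146, len = 695 B, covers [6146, 6840]
In-order data received: bytes [4765, 5707] (segments 1..1).
Segment 2 missing -> gap begins at byte 5708; later segments buffered out of order.
Cumulative ACK = next expected in-order byte = 4765 + 943 = 5708

5708


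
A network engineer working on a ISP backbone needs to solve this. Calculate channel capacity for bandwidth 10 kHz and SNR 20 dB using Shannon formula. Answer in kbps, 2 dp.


Given: B = 10 kHz, SNR = 20 dB
SNR linear = 10^(20/10) = 100
1 + SNR = 101
log2(101) = 6.6582114828
C = 10 * 1000 * 6.6582114828 = 66582.1148 bps
C = 66.582115 kbps -> 66.58 kbps (2 dp)

66.58


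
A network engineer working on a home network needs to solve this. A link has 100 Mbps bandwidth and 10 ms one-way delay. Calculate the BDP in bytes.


Given: bandwidth = 100 Mbps, delay = 10 ms
BDP in bits = 100 * 10^6 * 10 / 1000
BDP in bits = 1000000
BDP in bytes = 1000000 / 8 = 125000

125000


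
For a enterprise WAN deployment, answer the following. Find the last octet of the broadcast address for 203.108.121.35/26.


Given: IP = 203.108.121.35, prefix = /26
Host bits = 32 - 26 = 6
Network last octet = 35 AND mask = 0
Host part size = 2^6 - 1 = 63
Broadcast last octet = 0 OR 63 = 63

63


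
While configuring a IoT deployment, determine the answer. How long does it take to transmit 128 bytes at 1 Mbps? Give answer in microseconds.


Given: packet = 128 bytes, bandwidth = 1 Mbps
Packet in bits = 128 * 8 = 1024 bits
Bandwidth = 1 * 10^6 = 1000000 bps
Time = 1024 / 1000000 seconds
Time in us = 1024 * 10^6 / 1000000 = 1024

1024


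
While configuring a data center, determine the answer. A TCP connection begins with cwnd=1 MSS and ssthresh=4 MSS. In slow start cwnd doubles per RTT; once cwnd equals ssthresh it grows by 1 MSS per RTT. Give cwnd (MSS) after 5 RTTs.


RTT 0: cwnd = 1 MSS (initial)
RTT 1: cwnd = 2 MSS (slow start, doubled)
RTT 2: cwnd = 4 MSS (slow start, doubled)
RTT 3: cwnd = 5 MSS (congestion avoidance, +1)
RTT 4: cwnd = 6 MSS (congestion avoidance, +1)
RTT 5: cwnd = 7 MSS (congestion avoidance, +1)

7


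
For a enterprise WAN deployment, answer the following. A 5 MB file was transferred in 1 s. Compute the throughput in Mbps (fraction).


Given: file = 5 MB, time = 1 s
File in Mb = 5 * 8 = 40 Mb
Throughput = 40 / 1 Mbps
Throughput = 40 Mbps

40


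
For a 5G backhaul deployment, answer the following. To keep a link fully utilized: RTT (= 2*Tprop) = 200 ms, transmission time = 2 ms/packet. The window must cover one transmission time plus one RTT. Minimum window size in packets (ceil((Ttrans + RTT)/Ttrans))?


Given: Ttrans = 2 ms, RTT = 200 ms (= 2 * Tprop, Tprop = 100 ms)
Time until first ACK returns = Ttrans + RTT = 2 + 200 = 202 ms
Need W * Ttrans >= Ttrans + RTT  ->  W >= (Ttrans + RTT) / Ttrans
(Ttrans + RTT) / Ttrans = 202 / 2 = 101
W_min = ceil(101) = 101

101


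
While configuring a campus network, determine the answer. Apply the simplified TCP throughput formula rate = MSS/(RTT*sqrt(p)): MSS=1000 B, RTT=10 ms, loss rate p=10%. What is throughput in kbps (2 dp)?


Given: MSS = 1000 bytes, RTT = 10 ms, loss = 10%
RTT in seconds = 10 / 1000 = 0.01
Loss rate = 10% = 0.1
sqrt(loss) = sqrt(0.1) = 0.316227766017
Throughput (bytes/s) = 1000 / (0.01 * 0.316227766017) = 316227.7660
Throughput (kbps) = 316227.7660 * 8 / 1000 = 2529.822128 -> 2529.82 kbps (2 dp)

2529.82


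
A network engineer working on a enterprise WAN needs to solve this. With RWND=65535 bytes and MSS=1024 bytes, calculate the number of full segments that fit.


Given: RWND = 65535 bytes, MSS = 1024 bytes
Full segments = floor(RWND / MSS)
Full segments = floor(65535 / 1024)
Full segments = floor(63.999) = 63

63


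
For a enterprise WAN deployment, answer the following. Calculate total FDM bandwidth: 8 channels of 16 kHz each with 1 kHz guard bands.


Given: 8 channels, 16 kHz each, guard = 1 kHz
Channel bandwidth = 8 * 16 = 128 kHz
Guard bands = 7 gaps * 1 kHz = 7 kHz
Total = 128 + 7 = 135 kHz

135


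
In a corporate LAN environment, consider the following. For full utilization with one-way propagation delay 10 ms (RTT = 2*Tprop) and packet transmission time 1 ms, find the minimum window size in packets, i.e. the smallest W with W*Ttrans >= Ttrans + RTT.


Given: Ttrans = 1 ms, RTT = 20 ms (= 2 * Tprop, Tprop = 10 ms)
Time until first ACK returns = Ttrans + RTT = 1 + 20 = 21 ms
Need W * Ttrans >= Ttrans + RTT  ->  W >= (Ttrans + RTT) / Ttrans
(Ttrans + RTT) / Ttrans = 21 / 1 = 21
W_min = ceil(21) = 21

21


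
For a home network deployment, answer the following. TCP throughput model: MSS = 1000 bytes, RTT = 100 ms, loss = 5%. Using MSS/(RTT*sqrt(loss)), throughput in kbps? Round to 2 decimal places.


Given: MSS = 1000 bytes, RTT = 100 ms, loss = 5%
RTT in seconds = 100 / 1000 = 0.1
Loss rate = 5% = 0.05
sqrt(loss) = sqrt(0.05) = 0.223606797750
Throughput (bytes/s) = 1000 / (0.1 * 0.223606797750) = 44721.3595
Throughput (kbps) = 44721.3595 * 8 / 1000 = 357.770876 -> 357.77 kbps (2 dp)

357.77


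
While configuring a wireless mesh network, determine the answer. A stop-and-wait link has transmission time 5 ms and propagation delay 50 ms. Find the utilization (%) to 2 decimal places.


Given: Ttrans = 5 ms, Tprop = 50 ms
RTT = 2 * Tprop = 2 * 50 = 100 ms
U = Ttrans / (Ttrans + RTT)
U = 5 / (5 + 100)
U = 5 / 105 = 0.047619
U% = 4.76%

4.76


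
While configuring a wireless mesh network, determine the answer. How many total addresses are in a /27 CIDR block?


Given: CIDR prefix /27
Host bits = 32 - 27 = 5
Total addresses = 2^5 = 32

32


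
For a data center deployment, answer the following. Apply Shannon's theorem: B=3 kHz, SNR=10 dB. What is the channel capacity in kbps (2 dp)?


Given: B = 3 kHz, SNR = 10 dB
SNR linear = 10^(10/10) = 10
1 + SNR = 11
log2(11) = 3.4594316186
C = 3 * 1000 * 3.4594316186 = 10378.2949 bps
C = 10.378295 kbps -> 10.38 kbps (2 dp)

10.38


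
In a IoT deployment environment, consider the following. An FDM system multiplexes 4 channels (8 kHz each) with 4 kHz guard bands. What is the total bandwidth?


Given: 4 channels, 8 kHz each, guard = 4 kHz
Channel bandwidth = 4 * 8 = 32 kHz
Guard bands = 3 gaps * 4 kHz = 12 kHz
Total = 32 + 12 = 44 kHz

44


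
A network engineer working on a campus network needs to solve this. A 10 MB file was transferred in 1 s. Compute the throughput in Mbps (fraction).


Given: file = 10 MB, time = 1 s
File in Mb = 10 * 8 = 80 Mb
Throughput = 80 / 1 Mbps
Throughput = 80 Mbps

80


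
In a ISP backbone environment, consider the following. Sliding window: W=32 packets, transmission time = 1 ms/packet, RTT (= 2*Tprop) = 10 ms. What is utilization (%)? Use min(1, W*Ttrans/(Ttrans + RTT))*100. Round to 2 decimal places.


Given: W = 32, Ttrans = 1 ms, RTT = 10 ms (= 2 * Tprop, Tprop = 5 ms)
Cycle time = Ttrans + RTT = 1 + 10 = 11 ms (first packet sent until its ACK returns)
W * Ttrans = 32 * 1 = 32 ms of sending per cycle
W * Ttrans / (Ttrans + RTT) = 32 / 11 = 2.909091
U = min(1, 2.909091) = 1.000000
U% = 100.00%

100.00


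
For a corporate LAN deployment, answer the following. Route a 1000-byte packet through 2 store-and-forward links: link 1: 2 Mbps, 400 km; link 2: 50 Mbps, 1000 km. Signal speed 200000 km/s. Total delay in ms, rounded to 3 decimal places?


Packet = 1000 bytes = 8000 bits. Store-and-forward: sum (t_trans + t_prop) per link.
Link 1: t_trans = 8000/(2*10^6) s = 4.0000 ms; t_prop = 400/200000 s = 2.0000 ms; subtotal = 6.0000 ms
Link 2: t_trans = 8000/(50*10^6) s = 0.1600 ms; t_prop = 1000/200000 s = 5.0000 ms; subtotal = 5.1600 ms
End-to-end = 6.0000 + 5.1600 = 11.1600 ms -> 11.160 ms (3 dp)

11.160


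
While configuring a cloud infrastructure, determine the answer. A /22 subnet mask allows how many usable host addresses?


Given: subnet mask /22
Host bits = 32 - 22 = 10
Total addresses = 2^10 = 1024
Usable hosts = 1024 - 2 (network + broadcast) = 1022

1022


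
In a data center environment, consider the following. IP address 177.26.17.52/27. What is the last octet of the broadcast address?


Given: IP = 177.26.17.52, prefix = /27
Host bits = 32 - 27 = 5
Network last octet = 52 AND mask = 32
Host part size = 2^5 - 1 = 31
Broadcast last octet = 32 OR 31 = 63

63


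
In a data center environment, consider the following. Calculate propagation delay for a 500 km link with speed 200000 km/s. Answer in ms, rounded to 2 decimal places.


Given: distance = 500 km, speed = 200000 km/s
Delay = distance / speed = 500 / 200000 seconds
Delay in ms = 500 * 1000 / 200000
Delay = 2.5000 ms
Rounded to 2 dp = 2.50 ms

2.50


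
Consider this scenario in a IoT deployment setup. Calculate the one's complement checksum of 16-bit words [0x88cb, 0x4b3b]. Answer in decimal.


Given words: [0x88cb, 0x4b3b]
Step 1: Sum all words
Raw sum = 35019 + 19259 = 54278
One's complement = ~54278 & 0xFFFF = 11257

11257


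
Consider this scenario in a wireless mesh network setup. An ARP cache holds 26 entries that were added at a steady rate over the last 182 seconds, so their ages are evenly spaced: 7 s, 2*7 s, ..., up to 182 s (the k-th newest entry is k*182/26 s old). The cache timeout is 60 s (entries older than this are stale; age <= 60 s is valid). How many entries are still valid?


Ages are k * 182/26 s for k = 1..26 (spacing = 7.0000 s).
Entry k is valid iff k * 182/26 <= 60 iff k <= 26 * 60 / 182 = 8.5714
n_valid = floor(8.5714) = 8
(n_stale = 26 - 8 = 18)

8


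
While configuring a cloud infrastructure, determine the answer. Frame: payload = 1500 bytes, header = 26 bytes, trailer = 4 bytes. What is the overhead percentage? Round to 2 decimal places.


Given: payload = 1500 B, header = 26 B, trailer = 4 B
Overhead bytes = header + trailer = 26 + 4 = 30
Total frame = payload + overhead = 1500 + 30 = 1530
Overhead % = 30 / 1530 * 100 = 1.9608% -> 1.96% (2 dp)

1.96


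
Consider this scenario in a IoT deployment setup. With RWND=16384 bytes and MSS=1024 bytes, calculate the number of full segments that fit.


Given: RWND = 16384 bytes, MSS = 1024 bytes
Full segments = floor(RWND / MSS)
Full segments = floor(16384 / 1024)
Full segments = floor(16.0) = 16

16


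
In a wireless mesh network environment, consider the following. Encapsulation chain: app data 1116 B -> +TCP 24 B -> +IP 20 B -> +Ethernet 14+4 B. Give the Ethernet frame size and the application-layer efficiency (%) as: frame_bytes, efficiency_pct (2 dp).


TCP segment = 1116 + 24 = 1140 B
IP packet = 1140 + 20 = 1160 B
Ethernet frame = 1160 + 14 + 4 = 1178 B
Efficiency = app / frame = 1116 / 1178 = 0.947368 = 94.7368% -> 94.74% (2 dp)

1178, 94.74


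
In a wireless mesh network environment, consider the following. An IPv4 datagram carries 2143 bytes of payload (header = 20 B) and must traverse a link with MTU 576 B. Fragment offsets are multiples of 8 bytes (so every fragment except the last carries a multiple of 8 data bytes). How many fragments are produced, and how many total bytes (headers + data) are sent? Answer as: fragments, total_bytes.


Max data per non-final fragment = floor((MTU - header)/8)*8 = floor((576 - 20)/8)*8 = floor(556/8)*8 = 552 B
Final fragment needs no 8-byte alignment: it can carry up to MTU - header = 556 B
Non-final fragments needed = ceil((payload - 556) / 552) = ceil(1587/552) = ceil(2.8750) = 3
Number of fragments = 3 + 1 = 4
Fragment sizes (data): 3 * 552 B + 487 B (last, 487 <= 556 OK)
Total bytes sent = payload + n_frags * header = 2143 + 4*20 = 2143 + 80 = 2223 B

4, 2223


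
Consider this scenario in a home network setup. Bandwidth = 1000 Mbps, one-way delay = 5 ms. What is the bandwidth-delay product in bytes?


Given: bandwidth = 1000 Mbps, delay = 5 ms
BDP in bits = 1000 * 10^6 * 5 / 1000
BDP in bits = 5000000
BDP in bytes = 5000000 / 8 = 625000

625000


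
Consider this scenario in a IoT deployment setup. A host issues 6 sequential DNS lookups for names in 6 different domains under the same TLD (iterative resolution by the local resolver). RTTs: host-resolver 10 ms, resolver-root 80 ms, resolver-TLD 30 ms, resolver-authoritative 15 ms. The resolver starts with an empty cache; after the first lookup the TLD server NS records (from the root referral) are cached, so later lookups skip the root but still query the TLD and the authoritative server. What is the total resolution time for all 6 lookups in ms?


Lookup 1 (cold cache): local + root + TLD + auth = 10 + 80 + 30 + 15 = 135 ms
Lookups 2..6 (TLD NS cached -> skip root; new domain -> still ask TLD and auth): local + TLD + auth = 10 + 30 + 15 = 55 ms each
Remaining 5 lookups: 5 * 55 = 275 ms
Total = 135 + 275 = 410 ms

410


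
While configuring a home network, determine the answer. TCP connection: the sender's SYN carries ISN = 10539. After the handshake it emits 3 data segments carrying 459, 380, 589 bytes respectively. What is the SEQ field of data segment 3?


The SYN occupies sequence number ISN = 10539, so the first data byte is ISN + 1 = 10540.
SEQ of data segment i = (ISN + 1) + sum of payload sizes of segments 1..i-1.
Segment 1: SEQ = 10540, payload = 459 bytes
Segment 2: SEQ = 10999, payload = 380 bytes
Segment 3: SEQ = 11379, payload = 589 bytes
SEQ of segment 3 = 10540 + 459 + 380 = 11379

11379


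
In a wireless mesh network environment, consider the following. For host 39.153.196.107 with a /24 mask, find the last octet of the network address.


Given: IP = 39.153.196.107, prefix = /24
Subnet mask = 255.255.255.0
Last octet of IP: 107
Last octet of mask: 0
Network last octet = 107 AND 0 = 0

0


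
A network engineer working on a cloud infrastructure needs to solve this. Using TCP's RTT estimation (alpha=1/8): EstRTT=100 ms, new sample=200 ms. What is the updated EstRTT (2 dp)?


Given: EstRTT = 100 ms, SampleRTT = 200 ms, alpha = 1/8
New EstRTT = (1 - alpha) * EstRTT + alpha * SampleRTT
(7/8) * 100 = 87.5
(1/8) * 200 = 25
New EstRTT = 87.5 + 25 = 112.5 ms -> 112.50 ms (2 dp)

112.50


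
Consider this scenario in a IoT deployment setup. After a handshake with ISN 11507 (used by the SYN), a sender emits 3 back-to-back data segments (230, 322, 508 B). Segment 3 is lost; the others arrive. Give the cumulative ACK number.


SYN uses sequence number 11507; first data byte = ISN + 1 = 11508.
Segment 1: SEQ = 11508, len = 230 B, covers [11508, 11737]
Segment 2: SEQ = 11738, len = 322 B, covers [11738, 12059]
Segment 3: SEQ = 12060, len = 508 B, covers [12060, 12567] [LOST]
In-order data received: bytes [11508, 12059] (segments 1..2).
Segment 3 missing -> gap begins at byte 12060.
Cumulative ACK = next expected in-order byte = 11508 + 230 + 322 = 12060

12060


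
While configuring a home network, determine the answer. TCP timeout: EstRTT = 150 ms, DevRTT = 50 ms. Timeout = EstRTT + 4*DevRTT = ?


Given: EstRTT = 150 ms, DevRTT = 50 ms
Timeout = EstRTT + 4 * DevRTT
4 * DevRTT = 4 * 50 = 200
Timeout = 150 + 200 = 350 ms

350


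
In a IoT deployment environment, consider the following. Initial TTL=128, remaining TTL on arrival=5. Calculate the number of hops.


Given: initial TTL = 128, received TTL = 5
Hops = initial TTL - received TTL
Hops = 128 - 5 = 123

123


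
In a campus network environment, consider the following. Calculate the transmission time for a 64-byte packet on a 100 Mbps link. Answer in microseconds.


Given: packet = 64 bytes, bandwidth = 100 Mbps
Packet in bits = 64 * 8 = 512 bits
Bandwidth = 100 * 10^6 = 100000000 bps
Time = 512 / 100000000 seconds
Time in us = 512 * 10^6 / 100000000 = 5.12

5.12


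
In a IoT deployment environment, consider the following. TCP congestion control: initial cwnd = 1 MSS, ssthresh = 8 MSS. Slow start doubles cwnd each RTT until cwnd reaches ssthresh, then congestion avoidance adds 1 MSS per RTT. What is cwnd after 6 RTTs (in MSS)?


RTT 0: cwnd = 1 MSS (initial)
RTT 1: cwnd = 2 MSS (slow start, doubled)
RTT 2: cwnd = 4 MSS (slow start, doubled)
RTT 3: cwnd = 8 MSS (slow start, doubled)
RTT 4: cwnd = 9 MSS (congestion avoidance, +1)
RTT 5: cwnd = 10 MSS (congestion avoidance, +1)
RTT 6: cwnd = 11 MSS (congestion avoidance, +1)

11


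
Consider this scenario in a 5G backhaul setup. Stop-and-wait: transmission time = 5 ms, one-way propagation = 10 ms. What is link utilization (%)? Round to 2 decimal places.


Given: Ttrans = 5 ms, Tprop = 10 ms
RTT = 2 * Tprop = 2 * 10 = 20 ms
U = Ttrans / (Ttrans + RTT)
U = 5 / (5 + 20)
U = 5 / 25 = 0.2
U% = 20.00%

20.00


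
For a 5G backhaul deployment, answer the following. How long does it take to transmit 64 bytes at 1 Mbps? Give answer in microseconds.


Given: packet = 64 bytes, bandwidth = 1 Mbps
Packet in bits = 64 * 8 = 512 bits
Bandwidth = 1 * 10^6 = 1000000 bps
Time = 512 / 1000000 seconds
Time in us = 512 * 10^6 / 1000000 = 512

512


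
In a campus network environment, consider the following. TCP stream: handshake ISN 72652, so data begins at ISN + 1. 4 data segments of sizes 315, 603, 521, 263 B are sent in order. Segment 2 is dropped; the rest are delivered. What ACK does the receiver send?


SYN uses sequence number 72652; first data byte = ISN + 1 = 72653.
Segment 1: SEQ = 72653, len = 315 B, covers [72653, 72967]
Segment 2: SEQ = 72968, len = 603 B, covers [72968, 73570] [LOST]
Segment 3: SEQ = 73571, len = 521 B, covers [73571, 74091]
Segment 4: SEQ = 74092, len = 263 B, covers [74092, 74354]
In-order data received: bytes [72653, 72967] (segments 1..1).
Segment 2 missing -> gap begins at byte 72968; later segments buffered out of order.
Cumulative ACK = next expected in-order byte = 72653 + 315 = 72968

72968


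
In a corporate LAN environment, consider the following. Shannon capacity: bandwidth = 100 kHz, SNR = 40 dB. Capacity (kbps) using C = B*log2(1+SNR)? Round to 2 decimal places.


Given: B = 100 kHz, SNR = 40 dB
SNR linear = 10^(40/10) = 10000
1 + SNR = 10001
log2(10001) = 13.2878566418
C = 100 * 1000 * 13.2878566418 = 1328785.6642 bps
C = 1328.785664 kbps -> 1328.79 kbps (2 dp)

1328.79


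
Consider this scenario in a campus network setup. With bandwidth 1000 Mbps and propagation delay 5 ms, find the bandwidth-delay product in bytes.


Given: bandwidth = 1000 Mbps, delay = 5 ms
BDP in bits = 1000 * 10^6 * 5 / 1000
BDP in bits = 5000000
BDP in bytes = 5000000 / 8 = 625000

625000


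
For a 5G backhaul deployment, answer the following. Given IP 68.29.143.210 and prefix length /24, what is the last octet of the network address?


Given: IP = 68.29.143.210, prefix = /24
Subnet mask = 255.255.255.0
Last octet of IP: 210
Last octet of mask: 0
Network last octet = 210 AND 0 = 0

0


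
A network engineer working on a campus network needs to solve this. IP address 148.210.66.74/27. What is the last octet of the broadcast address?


Given: IP = 148.210.66.74, prefix = /27
Host bits = 32 - 27 = 5
Network last octet = 74 AND mask = 64
Host part size = 2^5 - 1 = 31
Broadcast last octet = 64 OR 31 = 95

95


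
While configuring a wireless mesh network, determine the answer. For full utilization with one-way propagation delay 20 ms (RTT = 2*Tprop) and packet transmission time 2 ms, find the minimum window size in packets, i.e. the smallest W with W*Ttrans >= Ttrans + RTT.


Given: Ttrans = 2 ms, RTT = 40 ms (= 2 * Tprop, Tprop = 20 ms)
Time until first ACK returns = Ttrans + RTT = 2 + 40 = 42 ms
Need W * Ttrans >= Ttrans + RTT  ->  W >= (Ttrans + RTT) / Ttrans
(Ttrans + RTT) / Ttrans = 42 / 2 = 21
W_min = ceil(21) = 21

21


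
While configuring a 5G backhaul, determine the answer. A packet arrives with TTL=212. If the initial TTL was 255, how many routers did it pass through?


Given: initial TTL = 255, received TTL = 212
Hops = initial TTL - received TTL
Hops = 255 - 212 = 43

43


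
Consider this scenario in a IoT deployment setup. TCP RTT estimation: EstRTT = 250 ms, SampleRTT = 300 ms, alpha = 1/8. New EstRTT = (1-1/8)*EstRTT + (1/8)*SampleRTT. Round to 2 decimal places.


Given: EstRTT = 250 ms, SampleRTT = 300 ms, alpha = 1/8
New EstRTT = (1 - alpha) * EstRTT + alpha * SampleRTT
(7/8) * 250 = 218.75
(1/8) * 300 = 37.5
New EstRTT = 218.75 + 37.5 = 256.25 ms -> 256.25 ms (2 dp)

256.25


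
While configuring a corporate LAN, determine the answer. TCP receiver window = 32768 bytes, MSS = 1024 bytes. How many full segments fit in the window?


Given: RWND = 32768 bytes, MSS = 1024 bytes
Full segments = floor(RWND / MSS)
Full segments = floor(32768 / 1024)
Full segments = floor(32.0) = 32

32


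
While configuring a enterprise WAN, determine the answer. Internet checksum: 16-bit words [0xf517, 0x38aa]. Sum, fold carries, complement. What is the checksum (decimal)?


Given words: [0xf517, 0x38aa]
Step 1: Sum all words
Raw sum = 62743 + 14506 = 77249
Step 2: Fold carry: (11713 + 1) = 11714
One's complement = ~11714 & 0xFFFF = 53821

53821


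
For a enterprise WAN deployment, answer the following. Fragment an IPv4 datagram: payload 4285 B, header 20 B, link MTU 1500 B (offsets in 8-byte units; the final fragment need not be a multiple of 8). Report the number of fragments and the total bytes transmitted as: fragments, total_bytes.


Max data per non-final fragment = floor((MTU - header)/8)*8 = floor((1500 - 20)/8)*8 = floor(1480/8)*8 = 1480 B
Final fragment needs no 8-byte alignment: it can carry up to MTU - header = 1480 B
Non-final fragments needed = ceil((payload - 1480) / 1480) = ceil(2805/1480) = ceil(1.8953) = 2
Number of fragments = 2 + 1 = 3
Fragment sizes (data): 2 * 1480 B + 1325 B (last, 1325 <= 1480 OK)
Total bytes sent = payload + n_frags * header = 4285 + 3*20 = 4285 + 60 = 4345 B

3, 4345


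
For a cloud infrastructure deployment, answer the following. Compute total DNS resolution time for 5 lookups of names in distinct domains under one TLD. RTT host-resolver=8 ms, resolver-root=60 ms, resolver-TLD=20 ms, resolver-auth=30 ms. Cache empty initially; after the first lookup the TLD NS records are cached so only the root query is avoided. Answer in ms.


Lookup 1 (cold cache): local + root + TLD + auth = 8 + 60 + 20 + 30 = 118 ms
Lookups 2..5 (TLD NS cached -> skip root; new domain -> still ask TLD and auth): local + TLD + auth = 8 + 20 + 30 = 58 ms each
Remaining 4 lookups: 4 * 58 = 232 ms
Total = 118 + 232 = 350 ms

350


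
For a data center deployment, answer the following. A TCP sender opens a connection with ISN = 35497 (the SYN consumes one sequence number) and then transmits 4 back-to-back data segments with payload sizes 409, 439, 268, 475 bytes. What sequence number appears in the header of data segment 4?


The SYN occupies sequence number ISN = 35497, so the first data byte is ISN + 1 = 35498.
SEQ of data segment i = (ISN + 1) + sum of payload sizes of segments 1..i-1.
Segment 1: SEQ = 35498, payload = 409 bytes
Segment 2: SEQ = 35907, payload = 439 bytes
Segment 3: SEQ = 36346, payload = 268 bytes
Segment 4: SEQ = 36614, payload = 475 bytes
SEQ of segment 4 = 35498 + 409 + 439 + 268 = 36614

36614


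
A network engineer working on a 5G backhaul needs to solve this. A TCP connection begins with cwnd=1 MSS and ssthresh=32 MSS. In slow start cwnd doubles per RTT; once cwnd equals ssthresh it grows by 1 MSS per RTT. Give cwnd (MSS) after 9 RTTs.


RTT 0: cwnd = 1 MSS (initial)
RTT 1: cwnd = 2 MSS (slow start, doubled)
RTT 2: cwnd = 4 MSS (slow start, doubled)
RTT 3: cwnd = 8 MSS (slow start, doubled)
RTT 4: cwnd = 16 MSS (slow start, doubled)
RTT 5: cwnd = 32 MSS (slow start, doubled)
RTT 6: cwnd = 33 MSS (congestion avoidance, +1)
RTT 7: cwnd = 34 MSS (congestion avoidance, +1)
RTT 8: cwnd = 35 MSS (congestion avoidance, +1)
RTT 9: cwnd = 36 MSS (congestion avoidance, +1)

36


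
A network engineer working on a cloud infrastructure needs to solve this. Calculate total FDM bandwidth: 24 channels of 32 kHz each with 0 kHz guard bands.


Given: 24 channels, 32 kHz each, guard = 0 kHz
Channel bandwidth = 24 * 32 = 768 kHz
Guard bands = 23 gaps * 0 kHz = 0 kHz
Total = 768 + 0 = 768 kHz

768


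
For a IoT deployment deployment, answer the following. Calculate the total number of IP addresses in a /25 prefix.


Given: CIDR prefix /25
Host bits = 32 - 25 = 7
Total addresses = 2^7 = 128

128


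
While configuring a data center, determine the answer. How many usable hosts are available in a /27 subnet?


Given: subnet mask /27
Host bits = 32 - 27 = 5
Total addresses = 2^5 = 32
Usable hosts = 32 - 2 (network + broadcast) = 30

30


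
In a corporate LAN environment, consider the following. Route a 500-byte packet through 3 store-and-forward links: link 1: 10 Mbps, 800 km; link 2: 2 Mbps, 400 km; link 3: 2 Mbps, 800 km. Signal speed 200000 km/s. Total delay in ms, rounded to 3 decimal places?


Packet = 500 bytes = 4000 bits. Store-and-forward: sum (t_trans + t_prop) per link.
Link 1: t_trans = 4000/(10*10^6) s = 0.4000 ms; t_prop = 800/200000 s = 4.0000 ms; subtotal = 4.4000 ms
Link 2: t_trans = 4000/(2*10^6) s = 2.0000 ms; t_prop = 400/200000 s = 2.0000 ms; subtotal = 4.0000 ms
Link 3: t_trans = 4000/(2*10^6) s = 2.0000 ms; t_prop = 800/200000 s = 4.0000 ms; subtotal = 6.0000 ms
End-to-end = 4.4000 + 4.0000 + 6.0000 = 14.4000 ms -> 14.400 ms (3 dp)

14.400


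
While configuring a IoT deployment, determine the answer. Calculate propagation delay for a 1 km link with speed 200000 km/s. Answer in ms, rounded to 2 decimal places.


Given: distance = 1 km, speed = 200000 km/s
Delay = distance / speed = 1 / 200000 seconds
Delay in ms = 1 * 1000 / 200000
Delay = 0.0050 ms
Rounded to 2 dp = 0.01 ms

0.01


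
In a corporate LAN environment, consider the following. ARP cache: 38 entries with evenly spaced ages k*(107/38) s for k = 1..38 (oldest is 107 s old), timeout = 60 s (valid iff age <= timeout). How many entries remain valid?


Ages are k * 107/38 s for k = 1..38 (spacing = 2.8158 s).
Entry k is valid iff k * 107/38 <= 60 iff k <= 38 * 60 / 107 = 21.3084
n_valid = floor(21.3084) = 21
(n_stale = 38 - 21 = 17)

21


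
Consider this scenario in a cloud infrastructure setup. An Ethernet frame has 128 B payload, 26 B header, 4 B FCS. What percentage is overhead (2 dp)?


Given: payload = 128 B, header = 26 B, trailer = 4 B
Overhead bytes = header + trailer = 26 + 4 = 30
Total frame = payload + overhead = 128 + 30 = 158
Overhead % = 30 / 158 * 100 = 18.9873% -> 18.99% (2 dp)

18.99


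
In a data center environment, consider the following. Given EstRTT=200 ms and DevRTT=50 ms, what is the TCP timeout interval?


Given: EstRTT = 200 ms, DevRTT = 50 ms
Timeout = EstRTT + 4 * DevRTT
4 * DevRTT = 4 * 50 = 200
Timeout = 200 + 200 = 400 ms

400


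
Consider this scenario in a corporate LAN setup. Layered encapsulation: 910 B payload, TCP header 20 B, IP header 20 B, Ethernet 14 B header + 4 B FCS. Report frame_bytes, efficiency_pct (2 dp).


TCP segment = 910 + 20 = 930 B
IP packet = 930 + 20 = 950 B
Ethernet frame = 950 + 14 + 4 = 968 B
Efficiency = app / frame = 910 / 968 = 0.940083 = 94.0083% -> 94.01% (2 dp)

968, 94.01


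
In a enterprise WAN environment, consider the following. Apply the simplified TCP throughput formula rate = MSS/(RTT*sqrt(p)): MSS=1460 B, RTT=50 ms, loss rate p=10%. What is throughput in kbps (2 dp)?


Given: MSS = 1460 bytes, RTT = 50 ms, loss = 10%
RTT in seconds = 50 / 1000 = 0.05
Loss rate = 10% = 0.1
sqrt(loss) = sqrt(0.1) = 0.316227766017
Throughput (bytes/s) = 1460 / (0.05 * 0.316227766017) = 92338.5077
Throughput (kbps) = 92338.5077 * 8 / 1000 = 738.708061 -> 738.71 kbps (2 dp)

738.71


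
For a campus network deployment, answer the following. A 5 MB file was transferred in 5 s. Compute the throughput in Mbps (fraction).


Given: file = 5 MB, time = 5 s
File in Mb = 5 * 8 = 40 Mb
Throughput = 40 / 5 Mbps
Throughput = 8 Mbps

8


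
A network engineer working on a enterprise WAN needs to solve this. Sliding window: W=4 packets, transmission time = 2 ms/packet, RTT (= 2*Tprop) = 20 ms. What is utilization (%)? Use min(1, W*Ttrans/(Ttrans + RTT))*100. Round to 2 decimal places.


Given: W = 4, Ttrans = 2 ms, RTT = 20 ms (= 2 * Tprop, Tprop = 10 ms)
Cycle time = Ttrans + RTT = 2 + 20 = 22 ms (first packet sent until its ACK returns)
W * Ttrans = 4 * 2 = 8 ms of sending per cycle
W * Ttrans / (Ttrans + RTT) = 8 / 22 = 0.363636
U = min(1, 0.363636) = 0.363636
U% = 36.36%

36.36


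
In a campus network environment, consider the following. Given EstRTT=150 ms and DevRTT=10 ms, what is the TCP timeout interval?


Given: EstRTT = 150 ms, DevRTT = 10 ms
Timeout = EstRTT + 4 * DevRTT
4 * DevRTT = 4 * 10 = 40
Timeout = 150 + 40 = 190 ms

190


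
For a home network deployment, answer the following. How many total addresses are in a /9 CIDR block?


Given: CIDR prefix /9
Host bits = 32 - 9 = 23
Total addresses = 2^23 = 8388608

8388608


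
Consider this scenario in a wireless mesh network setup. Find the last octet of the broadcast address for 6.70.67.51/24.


Given: IP = 6.70.67.51, prefix = /24
Host bits = 32 - 24 = 8
Network last octet = 51 AND mask = 0
Host part size = 2^8 - 1 = 255
Broadcast last octet = 0 OR 255 = 255

255


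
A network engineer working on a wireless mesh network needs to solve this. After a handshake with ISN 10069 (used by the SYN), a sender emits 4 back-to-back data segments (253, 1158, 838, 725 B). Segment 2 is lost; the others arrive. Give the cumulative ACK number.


SYN uses sequence number 10069; first data byte = ISN + 1 = 10070.
Segment 1: SEQ = 10070, len = 253 B, covers [10070, 10322]
Segment 2: SEQ = 10323, len = 1158 B, covers [10323, 11480] [LOST]
Segment 3: SEQ = 11481, len = 838 B, covers [11481, 12318]
Segment 4: SEQ = 12319, len = 725 B, covers [12319, 13043]
In-order data received: bytes [10070, 10322] (segments 1..1).
Segment 2 missing -> gap begins at byte 10323; later segments buffered out of order.
Cumulative ACK = next expected in-order byte = 10070 + 253 = 10323

10323


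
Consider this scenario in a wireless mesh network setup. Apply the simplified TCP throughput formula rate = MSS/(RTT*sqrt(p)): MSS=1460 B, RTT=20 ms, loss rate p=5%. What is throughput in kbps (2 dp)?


Given: MSS = 1460 bytes, RTT = 20 ms, loss = 5%
RTT in seconds = 20 / 1000 = 0.02
Loss rate = 5% = 0.05
sqrt(loss) = sqrt(0.05) = 0.223606797750
Throughput (bytes/s) = 1460 / (0.02 * 0.223606797750) = 326465.9247
Throughput (kbps) = 326465.9247 * 8 / 1000 = 2611.727398 -> 2611.73 kbps (2 dp)

2611.73


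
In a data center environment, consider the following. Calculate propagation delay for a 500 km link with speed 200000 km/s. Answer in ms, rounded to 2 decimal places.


Given: distance = 500 km, speed = 200000 km/s
Delay = distance / speed = 500 / 200000 seconds
Delay in ms = 500 * 1000 / 200000
Delay = 2.5000 ms
Rounded to 2 dp = 2.50 ms

2.50


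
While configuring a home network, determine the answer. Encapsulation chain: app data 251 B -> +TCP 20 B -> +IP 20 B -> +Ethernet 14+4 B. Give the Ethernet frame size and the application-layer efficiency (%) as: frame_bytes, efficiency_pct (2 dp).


TCP segment = 251 + 20 = 271 B
IP packet = 271 + 20 = 291 B
Ethernet frame = 291 + 14 + 4 = 309 B
Efficiency = app / frame = 251 / 309 = 0.812298 = 81.2298% -> 81.23% (2 dp)

309, 81.23


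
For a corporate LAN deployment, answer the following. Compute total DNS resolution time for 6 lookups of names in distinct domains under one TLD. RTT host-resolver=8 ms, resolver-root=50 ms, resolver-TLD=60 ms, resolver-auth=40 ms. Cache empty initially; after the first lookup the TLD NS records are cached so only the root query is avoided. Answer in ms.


Lookup 1 (cold cache): local + root + TLD + auth = 8 + 50 + 60 + 40 = 158 ms
Lookups 2..6 (TLD NS cached -> skip root; new domain -> still ask TLD and auth): local + TLD + auth = 8 + 60 + 40 = 108 ms each
Remaining 5 lookups: 5 * 108 = 540 ms
Total = 158 + 540 = 698 ms

698


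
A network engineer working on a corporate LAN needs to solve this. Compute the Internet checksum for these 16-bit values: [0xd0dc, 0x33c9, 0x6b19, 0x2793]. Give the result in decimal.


Given words: [0xd0dc, 0x33c9, 0x6b19, 0x2793]
Step 1: Sum all words
Raw sum = 53468 + 13257 + 27417 + 10131 = 104273
Step 2: Fold carry: (38737 + 1) = 38738
One's complement = ~38738 & 0xFFFF = 26797

26797


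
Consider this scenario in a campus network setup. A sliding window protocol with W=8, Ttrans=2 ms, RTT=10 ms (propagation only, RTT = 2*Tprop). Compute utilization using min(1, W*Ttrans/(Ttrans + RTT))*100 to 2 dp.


Given: W = 8, Ttrans = 2 ms, RTT = 10 ms (= 2 * Tprop, Tprop = 5 ms)
Cycle time = Ttrans + RTT = 2 + 10 = 12 ms (first packet sent until its ACK returns)
W * Ttrans = 8 * 2 = 16 ms of sending per cycle
W * Ttrans / (Ttrans + RTT) = 16 / 12 = 1.333333
U = min(1, 1.333333) = 1.000000
U% = 100.00%

100.00


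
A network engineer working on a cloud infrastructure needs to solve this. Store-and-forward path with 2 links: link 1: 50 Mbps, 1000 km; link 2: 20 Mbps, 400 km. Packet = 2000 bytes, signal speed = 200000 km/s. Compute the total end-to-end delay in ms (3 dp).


Packet = 2000 bytes = 16000 bits. Store-and-forward: sum (t_trans + t_prop) per link.
Link 1: t_trans = 16000/(50*10^6) s = 0.3200 ms; t_prop = 1000/200000 s = 5.0000 ms; subtotal = 5.3200 ms
Link 2: t_trans = 16000/(20*10^6) s = 0.8000 ms; t_prop = 400/200000 s = 2.0000 ms; subtotal = 2.8000 ms
End-to-end = 5.3200 + 2.8000 = 8.1200 ms -> 8.120 ms (3 dp)

8.120


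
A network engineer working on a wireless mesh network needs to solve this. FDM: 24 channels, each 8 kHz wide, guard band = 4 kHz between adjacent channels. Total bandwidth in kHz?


Given: 24 channels, 8 kHz each, guard = 4 kHz
Channel bandwidth = 24 * 8 = 192 kHz
Guard bands = 23 gaps * 4 kHz = 92 kHz
Total = 192 + 92 = 284 kHz

284


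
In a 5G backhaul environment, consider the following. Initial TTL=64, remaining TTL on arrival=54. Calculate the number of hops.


Given: initial TTL = 64, received TTL = 54
Hops = initial TTL - received TTL
Hops = 64 - 54 = 10

10


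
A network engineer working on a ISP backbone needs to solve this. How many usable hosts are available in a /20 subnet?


Given: subnet mask /20
Host bits = 32 - 20 = 12
Total addresses = 2^12 = 4096
Usable hosts = 4096 - 2 (network + broadcast) = 4094

4094


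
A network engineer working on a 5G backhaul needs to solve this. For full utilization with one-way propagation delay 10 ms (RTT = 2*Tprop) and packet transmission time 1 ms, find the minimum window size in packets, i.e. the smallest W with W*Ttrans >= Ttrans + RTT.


Given: Ttrans = 1 ms, RTT = 20 ms (= 2 * Tprop, Tprop = 10 ms)
Time until first ACK returns = Ttrans + RTT = 1 + 20 = 21 ms
Need W * Ttrans >= Ttrans + RTT  ->  W >= (Ttrans + RTT) / Ttrans
(Ttrans + RTT) / Ttrans = 21 / 1 = 21
W_min = ceil(21) = 21

21


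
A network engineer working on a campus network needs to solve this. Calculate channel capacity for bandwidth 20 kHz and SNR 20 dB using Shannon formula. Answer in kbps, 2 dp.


Given: B = 20 kHz, SNR = 20 dB
SNR linear = 10^(20/10) = 100
1 + SNR = 101
log2(101) = 6.6582114828
C = 20 * 1000 * 6.6582114828 = 133164.2297 bps
C = 133.164230 kbps -> 133.16 kbps (2 dp)

133.16


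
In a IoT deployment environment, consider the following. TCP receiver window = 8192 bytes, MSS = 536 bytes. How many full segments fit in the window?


Given: RWND = 8192 bytes, MSS = 536 bytes
Full segments = floor(RWND / MSS)
Full segments = floor(8192 / 536)
Full segments = floor(15.2836) = 15

15


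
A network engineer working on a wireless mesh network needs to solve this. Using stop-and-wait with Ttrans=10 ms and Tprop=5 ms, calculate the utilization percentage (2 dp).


Given: Ttrans = 10 ms, Tprop = 5 ms
RTT = 2 * Tprop = 2 * 5 = 10 ms
U = Ttrans / (Ttrans + RTT)
U = 10 / (10 + 10)
U = 10 / 20 = 0.5
U% = 50.00%

50.00


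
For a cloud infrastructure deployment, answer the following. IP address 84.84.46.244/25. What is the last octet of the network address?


Given: IP = 84.84.46.244, prefix = /25
Subnet mask = 255.255.255.128
Last octet of IP: 244
Last octet of mask: 128
Network last octet = 244 AND 128 = 128

128
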